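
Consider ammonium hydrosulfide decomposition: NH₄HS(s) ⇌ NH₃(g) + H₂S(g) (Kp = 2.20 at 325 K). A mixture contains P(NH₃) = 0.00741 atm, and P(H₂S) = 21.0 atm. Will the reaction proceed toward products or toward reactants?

in the forward direction

(NH₄HS is a pure solid — omitted from Qp.)
Qp = P(NH₃)·P(H₂S) = (0.00741)·(21.0) = 0.156
Qp = 0.156 < Kp = 2.20, so the forward reaction proceeds.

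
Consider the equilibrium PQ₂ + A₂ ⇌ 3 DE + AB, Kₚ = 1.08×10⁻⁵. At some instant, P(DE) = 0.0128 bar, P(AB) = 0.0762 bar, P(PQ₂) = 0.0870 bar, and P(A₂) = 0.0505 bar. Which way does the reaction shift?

in the reverse direction

Qₚ = P(DE)³·P(AB) / (P(PQ₂)·P(A₂)) = (0.0128)³·(0.0762) / ((0.0870)·(0.0505)) = 3.64×10⁻⁵
Qₚ = 3.64×10⁻⁵ > Kₚ = 1.08×10⁻⁵, so the reverse reaction proceeds.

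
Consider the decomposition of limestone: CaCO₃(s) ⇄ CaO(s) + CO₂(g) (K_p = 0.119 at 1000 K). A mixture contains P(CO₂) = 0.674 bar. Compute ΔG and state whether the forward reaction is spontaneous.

(CaCO₃, CaO are pure solids — omitted from Q_p.)
Q_p = P(CO₂) = 0.674
ΔG = RT ln(Q_p/K_p) = (8.314 J mol⁻¹ K⁻¹)(1000 K) × ln(0.674/0.119)
   = (8.314 kJ/mol)(1.734) = 14.4 kJ/mol
ΔG > 0, so the forward reaction is non-spontaneous (proceeds in reverse).

ΔG = 14.4 kJ/mol; the forward reaction is non-spontaneous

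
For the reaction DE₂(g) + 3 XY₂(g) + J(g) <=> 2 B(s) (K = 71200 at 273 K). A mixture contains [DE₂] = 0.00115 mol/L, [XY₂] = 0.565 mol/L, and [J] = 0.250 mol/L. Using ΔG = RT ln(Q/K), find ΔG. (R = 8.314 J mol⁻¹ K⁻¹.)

ΔG = -2.96 kJ/mol

(B is a pure solid — omitted from Q.)
Q = 1 / ([DE₂]·[XY₂]³·[J]) = 1 / ((0.00115)·(0.565)³·(0.250)) = 19300
ΔG = RT ln(Q/K) = (8.314 J mol⁻¹ K⁻¹)(273 K) × ln(19300/71200)
   = (2.270 kJ/mol)(-1.305) = -2.96 kJ/mol
ΔG < 0, so the forward reaction is spontaneous (proceeds forward).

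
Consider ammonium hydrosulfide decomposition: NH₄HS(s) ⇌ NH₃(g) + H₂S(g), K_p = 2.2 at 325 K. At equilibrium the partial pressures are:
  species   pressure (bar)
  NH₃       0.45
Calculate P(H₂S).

P(H₂S) = 4.9 bar

(NH₄HS is a pure solid — omitted from K_p.)
At equilibrium, K_p = P(NH₃)·P(H₂S) = 2.2.
(0.45)·(P(H₂S)) = 2.2
P(H₂S) = 4.89 = 4.9 bar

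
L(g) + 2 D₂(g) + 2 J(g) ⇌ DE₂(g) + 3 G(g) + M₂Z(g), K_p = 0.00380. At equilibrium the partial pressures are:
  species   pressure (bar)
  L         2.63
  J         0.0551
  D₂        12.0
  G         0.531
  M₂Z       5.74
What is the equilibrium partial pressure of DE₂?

At equilibrium, K_p = P(DE₂)·P(G)³·P(M₂Z) / (P(L)·P(D₂)²·P(J)²) = 0.00380.
(P(DE₂))·(0.531)³·(5.74) / ((2.63)·(12.0)²·(0.0551)²) = 0.00380
P(DE₂) = 0.00508 bar

P(DE₂) = 0.00508 bar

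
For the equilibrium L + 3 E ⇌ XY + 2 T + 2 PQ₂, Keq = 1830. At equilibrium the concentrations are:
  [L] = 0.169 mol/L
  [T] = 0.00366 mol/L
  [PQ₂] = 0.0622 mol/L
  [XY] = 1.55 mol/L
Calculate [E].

[E] = 6.38e-4 mol/L

At equilibrium, Keq = [XY]·[T]²·[PQ₂]² / ([L]·[E]³) = 1830.
(1.55)·(0.00366)²·(0.0622)² / ((0.169)·([E])³) = 1830
[E]³ = 2.60e-10 ⇒ [E] = 6.38e-4 mol/L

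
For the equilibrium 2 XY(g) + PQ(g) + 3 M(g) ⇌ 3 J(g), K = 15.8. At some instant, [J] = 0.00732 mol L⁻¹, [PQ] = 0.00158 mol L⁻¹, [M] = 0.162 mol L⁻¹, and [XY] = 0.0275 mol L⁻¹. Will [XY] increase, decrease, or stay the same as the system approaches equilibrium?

Q = [J]³ / ([XY]²·[PQ]·[M]³) = (0.00732)³ / ((0.0275)²·(0.00158)·(0.162)³) = 77.2
Q = 77.2 > K = 15.8: net reverse reaction.
XY is a reactant, so it increases.

increase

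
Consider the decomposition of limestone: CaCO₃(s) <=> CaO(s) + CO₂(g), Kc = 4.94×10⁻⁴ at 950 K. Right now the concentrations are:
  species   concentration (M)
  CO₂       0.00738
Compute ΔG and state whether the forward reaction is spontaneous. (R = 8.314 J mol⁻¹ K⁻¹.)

ΔG = 21.4 kJ/mol; the forward reaction is non-spontaneous

(CaCO₃, CaO are pure solids — omitted from Qc.)
Qc = [CO₂] = 0.00738
ΔG = RT ln(Qc/Kc) = (8.314 J mol⁻¹ K⁻¹)(950 K) × ln(0.00738/4.94×10⁻⁴)
   = (7.898 kJ/mol)(2.704) = 21.4 kJ/mol
ΔG > 0, so the forward reaction is non-spontaneous (proceeds in reverse).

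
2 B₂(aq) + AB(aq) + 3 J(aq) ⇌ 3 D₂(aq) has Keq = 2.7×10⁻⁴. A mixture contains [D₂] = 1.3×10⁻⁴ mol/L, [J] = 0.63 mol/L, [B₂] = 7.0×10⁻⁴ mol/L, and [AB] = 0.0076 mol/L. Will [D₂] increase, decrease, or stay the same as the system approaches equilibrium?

Q = [D₂]³ / ([B₂]²·[AB]·[J]³) = (1.3×10⁻⁴)³ / ((7.0×10⁻⁴)²·(0.0076)·(0.63)³) = 0.0024
Q = 0.0024 > Keq = 2.7×10⁻⁴: net reverse reaction.
D₂ is a product, so it decreases.

decrease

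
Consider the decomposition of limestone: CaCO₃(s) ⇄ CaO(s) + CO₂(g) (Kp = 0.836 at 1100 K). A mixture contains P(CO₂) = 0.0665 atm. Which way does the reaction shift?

in the forward direction

(CaCO₃, CaO are pure solids — omitted from Qp.)
Qp = P(CO₂) = 0.0665
Qp = 0.0665 < Kp = 0.836, so the forward reaction proceeds.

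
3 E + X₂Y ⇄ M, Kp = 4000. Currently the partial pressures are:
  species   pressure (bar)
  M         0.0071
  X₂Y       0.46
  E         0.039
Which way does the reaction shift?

forward (toward products)

Qp = P(M) / (P(E)³·P(X₂Y)) = (0.0071) / ((0.039)³·(0.46)) = 260
Qp = 260 < Kp = 4000, so the forward reaction proceeds.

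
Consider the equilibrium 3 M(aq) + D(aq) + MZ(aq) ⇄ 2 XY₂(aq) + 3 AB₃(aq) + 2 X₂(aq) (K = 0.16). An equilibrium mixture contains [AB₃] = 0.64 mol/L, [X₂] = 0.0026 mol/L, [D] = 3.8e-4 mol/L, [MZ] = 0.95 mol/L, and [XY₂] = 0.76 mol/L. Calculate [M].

At equilibrium, K = [XY₂]²·[AB₃]³·[X₂]² / ([M]³·[D]·[MZ]) = 0.16.
(0.76)²·(0.64)³·(0.0026)² / (([M])³·(3.8e-4)·(0.95)) = 0.16
[M]³ = 0.0177 ⇒ [M] = 0.26 mol/L

[M] = 0.26 mol/L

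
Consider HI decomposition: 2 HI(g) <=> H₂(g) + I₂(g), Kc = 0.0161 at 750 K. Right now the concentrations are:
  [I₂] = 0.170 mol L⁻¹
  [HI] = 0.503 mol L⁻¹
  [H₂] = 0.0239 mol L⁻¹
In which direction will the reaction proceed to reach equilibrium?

Qc = [H₂]·[I₂] / [HI]² = (0.0239)·(0.170) / (0.503)² = 0.0161
Qc = 0.0161 = Kc, so the system is already at equilibrium.

at equilibrium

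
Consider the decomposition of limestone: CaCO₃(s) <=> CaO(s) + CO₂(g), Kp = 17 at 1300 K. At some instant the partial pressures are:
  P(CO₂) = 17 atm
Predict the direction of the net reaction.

no net change (already at equilibrium)

(CaCO₃, CaO are pure solids — omitted from Qp.)
Qp = P(CO₂) = 17
Qp = 17 = Kp, so the system is already at equilibrium.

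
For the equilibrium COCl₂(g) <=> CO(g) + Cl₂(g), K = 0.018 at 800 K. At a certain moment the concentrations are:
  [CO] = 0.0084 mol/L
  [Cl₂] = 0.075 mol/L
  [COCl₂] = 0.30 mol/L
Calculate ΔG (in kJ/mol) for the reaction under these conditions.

Q = [CO]·[Cl₂] / [COCl₂] = (0.0084)·(0.075) / (0.30) = 0.00210
ΔG = RT ln(Q/K) = (8.314 J mol⁻¹ K⁻¹)(800 K) × ln(0.00210/0.018)
   = (6.651 kJ/mol)(-2.148) = -14.3 kJ/mol
ΔG < 0, so the forward reaction is spontaneous (proceeds forward).

ΔG = -14.3 kJ/mol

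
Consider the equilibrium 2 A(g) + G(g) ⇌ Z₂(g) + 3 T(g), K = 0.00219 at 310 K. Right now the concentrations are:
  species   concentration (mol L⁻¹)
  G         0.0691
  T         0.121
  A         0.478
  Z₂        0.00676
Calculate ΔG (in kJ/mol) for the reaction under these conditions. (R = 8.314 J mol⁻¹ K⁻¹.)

Q = [Z₂]·[T]³ / ([A]²·[G]) = (0.00676)·(0.121)³ / ((0.478)²·(0.0691)) = 7.59e-4
ΔG = RT ln(Q/K) = (8.314 J mol⁻¹ K⁻¹)(310 K) × ln(7.59e-4/0.00219)
   = (2.577 kJ/mol)(-1.060) = -2.73 kJ/mol
ΔG < 0, so the forward reaction is spontaneous (proceeds forward).

ΔG = -2.73 kJ/mol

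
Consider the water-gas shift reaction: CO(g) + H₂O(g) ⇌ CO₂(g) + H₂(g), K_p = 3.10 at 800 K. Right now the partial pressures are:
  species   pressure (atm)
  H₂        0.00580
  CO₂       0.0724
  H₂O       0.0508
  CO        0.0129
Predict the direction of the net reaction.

Q_p = P(CO₂)·P(H₂) / (P(CO)·P(H₂O)) = (0.0724)·(0.00580) / ((0.0129)·(0.0508)) = 0.641
Q_p = 0.641 < K_p = 3.10, so the forward reaction proceeds.

in the forward direction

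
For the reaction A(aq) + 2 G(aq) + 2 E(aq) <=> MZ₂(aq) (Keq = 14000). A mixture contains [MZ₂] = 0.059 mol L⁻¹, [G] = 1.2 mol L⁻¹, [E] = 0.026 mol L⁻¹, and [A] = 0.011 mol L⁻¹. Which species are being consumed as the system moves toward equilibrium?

A, G, E (reactants)

Q = [MZ₂] / ([A]·[G]²·[E]²) = (0.059) / ((0.011)·(1.2)²·(0.026)²) = 5500
Q = 5500 < Keq = 14000: net forward reaction.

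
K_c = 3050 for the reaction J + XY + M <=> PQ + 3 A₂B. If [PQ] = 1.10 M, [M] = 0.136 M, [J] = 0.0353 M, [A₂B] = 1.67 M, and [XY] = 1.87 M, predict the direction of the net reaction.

forward (toward products)

Q_c = [PQ]·[A₂B]³ / ([J]·[XY]·[M]) = (1.10)·(1.67)³ / ((0.0353)·(1.87)·(0.136)) = 571
Q_c = 571 < K_c = 3050, so the forward reaction proceeds.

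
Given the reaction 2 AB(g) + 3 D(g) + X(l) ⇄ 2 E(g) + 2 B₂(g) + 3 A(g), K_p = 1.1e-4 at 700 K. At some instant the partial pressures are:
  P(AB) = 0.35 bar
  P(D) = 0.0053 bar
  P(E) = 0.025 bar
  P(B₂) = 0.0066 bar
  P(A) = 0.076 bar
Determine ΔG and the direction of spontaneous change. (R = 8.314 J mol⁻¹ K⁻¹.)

(X is a pure liquid — omitted from Q_p.)
Q_p = P(E)²·P(B₂)²·P(A)³ / (P(AB)²·P(D)³) = (0.025)²·(0.0066)²·(0.076)³ / ((0.35)²·(0.0053)³) = 6.55e-4
ΔG = RT ln(Q_p/K_p) = (8.314 J mol⁻¹ K⁻¹)(700 K) × ln(6.55e-4/1.1e-4)
   = (5.820 kJ/mol)(1.784) = 10.4 kJ/mol
ΔG > 0, so the forward reaction is non-spontaneous (proceeds in reverse).

ΔG = 10.4 kJ/mol; the forward reaction is non-spontaneous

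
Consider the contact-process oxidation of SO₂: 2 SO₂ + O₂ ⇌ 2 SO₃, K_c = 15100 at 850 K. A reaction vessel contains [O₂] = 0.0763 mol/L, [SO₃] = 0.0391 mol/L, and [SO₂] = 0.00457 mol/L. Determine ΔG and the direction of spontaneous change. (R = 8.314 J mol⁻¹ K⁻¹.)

Q_c = [SO₃]² / ([SO₂]²·[O₂]) = (0.0391)² / ((0.00457)²·(0.0763)) = 959
ΔG = RT ln(Q_c/K_c) = (8.314 J mol⁻¹ K⁻¹)(850 K) × ln(959/15100)
   = (7.067 kJ/mol)(-2.757) = -19.5 kJ/mol
ΔG < 0, so the forward reaction is spontaneous (proceeds forward).

ΔG = -19.5 kJ/mol; the forward reaction is spontaneous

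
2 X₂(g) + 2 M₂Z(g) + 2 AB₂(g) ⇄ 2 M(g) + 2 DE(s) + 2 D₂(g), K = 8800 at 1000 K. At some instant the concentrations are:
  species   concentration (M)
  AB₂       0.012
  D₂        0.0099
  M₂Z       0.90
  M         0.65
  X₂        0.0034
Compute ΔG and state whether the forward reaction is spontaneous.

(DE is a pure solid — omitted from Q.)
Q = [M]²·[D₂]² / ([X₂]²·[M₂Z]²·[AB₂]²) = (0.65)²·(0.0099)² / ((0.0034)²·(0.90)²·(0.012)²) = 30700
ΔG = RT ln(Q/K) = (8.314 J mol⁻¹ K⁻¹)(1000 K) × ln(30700/8800)
   = (8.314 kJ/mol)(1.250) = 10.4 kJ/mol
ΔG > 0, so the forward reaction is non-spontaneous (proceeds in reverse).

ΔG = 10.4 kJ/mol; the forward reaction is non-spontaneous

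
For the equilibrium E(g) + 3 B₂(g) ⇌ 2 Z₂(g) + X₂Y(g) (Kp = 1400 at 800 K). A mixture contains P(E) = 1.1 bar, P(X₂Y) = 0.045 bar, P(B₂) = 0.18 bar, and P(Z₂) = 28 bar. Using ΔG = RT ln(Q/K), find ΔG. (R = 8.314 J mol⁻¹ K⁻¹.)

Qp = P(Z₂)²·P(X₂Y) / (P(E)·P(B₂)³) = (28)²·(0.045) / ((1.1)·(0.18)³) = 5500
ΔG = RT ln(Qp/Kp) = (8.314 J mol⁻¹ K⁻¹)(800 K) × ln(5500/1400)
   = (6.651 kJ/mol)(1.368) = 9.10 kJ/mol
ΔG > 0, so the forward reaction is non-spontaneous (proceeds in reverse).

ΔG = 9.10 kJ/mol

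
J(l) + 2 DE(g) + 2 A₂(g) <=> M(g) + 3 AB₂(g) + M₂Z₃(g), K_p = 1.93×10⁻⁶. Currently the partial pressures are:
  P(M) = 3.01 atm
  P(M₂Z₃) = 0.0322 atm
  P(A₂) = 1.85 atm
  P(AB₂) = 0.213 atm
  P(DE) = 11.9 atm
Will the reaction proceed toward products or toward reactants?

(J is a pure liquid — omitted from Q_p.)
Q_p = P(M)·P(AB₂)³·P(M₂Z₃) / (P(DE)²·P(A₂)²) = (3.01)·(0.213)³·(0.0322) / ((11.9)²·(1.85)²) = 1.93×10⁻⁶
Q_p = 1.93×10⁻⁶ = K_p, so the system is already at equilibrium.

at equilibrium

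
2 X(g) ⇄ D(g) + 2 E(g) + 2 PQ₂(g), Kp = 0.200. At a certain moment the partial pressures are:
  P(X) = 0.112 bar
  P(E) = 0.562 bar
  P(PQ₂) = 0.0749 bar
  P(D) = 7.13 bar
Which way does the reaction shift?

Qp = P(D)·P(E)²·P(PQ₂)² / P(X)² = (7.13)·(0.562)²·(0.0749)² / (0.112)² = 1.01
Qp = 1.01 > Kp = 0.200, so the reverse reaction proceeds.

in the reverse direction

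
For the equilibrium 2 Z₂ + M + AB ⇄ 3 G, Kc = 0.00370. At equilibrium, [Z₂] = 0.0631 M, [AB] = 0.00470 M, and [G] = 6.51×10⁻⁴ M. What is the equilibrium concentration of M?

At equilibrium, Kc = [G]³ / ([Z₂]²·[M]·[AB]) = 0.00370.
(6.51×10⁻⁴)³ / ((0.0631)²·([M])·(0.00470)) = 0.00370
[M] = 0.00398 M

[M] = 0.00398 M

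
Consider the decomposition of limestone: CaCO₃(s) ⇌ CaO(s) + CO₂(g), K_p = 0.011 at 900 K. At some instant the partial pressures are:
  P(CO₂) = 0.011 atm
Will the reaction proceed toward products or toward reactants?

no net change (already at equilibrium)

(CaCO₃, CaO are pure solids — omitted from Q_p.)
Q_p = P(CO₂) = 0.011
Q_p = 0.011 = K_p, so the system is already at equilibrium.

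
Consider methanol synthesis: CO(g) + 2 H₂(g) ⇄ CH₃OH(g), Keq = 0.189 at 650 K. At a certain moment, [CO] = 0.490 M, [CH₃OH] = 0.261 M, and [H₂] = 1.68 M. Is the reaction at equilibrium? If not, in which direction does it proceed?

Q = [CH₃OH] / ([CO]·[H₂]²) = (0.261) / ((0.490)·(1.68)²) = 0.189
Q = 0.189 = Keq, so the system is already at equilibrium.

neither direction; the system is at equilibrium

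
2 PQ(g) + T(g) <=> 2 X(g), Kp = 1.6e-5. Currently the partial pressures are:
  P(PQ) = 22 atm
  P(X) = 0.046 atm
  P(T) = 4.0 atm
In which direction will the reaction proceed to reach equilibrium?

Qp = P(X)² / (P(PQ)²·P(T)) = (0.046)² / ((22)²·(4.0)) = 1.1e-6
Qp = 1.1e-6 < Kp = 1.6e-5, so the forward reaction proceeds.

forward (toward products)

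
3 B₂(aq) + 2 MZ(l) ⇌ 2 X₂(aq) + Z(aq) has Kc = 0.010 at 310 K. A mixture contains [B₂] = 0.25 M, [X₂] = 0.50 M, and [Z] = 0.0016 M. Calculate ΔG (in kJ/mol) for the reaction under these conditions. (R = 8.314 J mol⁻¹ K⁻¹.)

(MZ is a pure liquid — omitted from Qc.)
Qc = [X₂]²·[Z] / [B₂]³ = (0.50)²·(0.0016) / (0.25)³ = 0.0256
ΔG = RT ln(Qc/Kc) = (8.314 J mol⁻¹ K⁻¹)(310 K) × ln(0.0256/0.010)
   = (2.577 kJ/mol)(0.9400) = 2.42 kJ/mol
ΔG > 0, so the forward reaction is non-spontaneous (proceeds in reverse).

ΔG = 2.42 kJ/mol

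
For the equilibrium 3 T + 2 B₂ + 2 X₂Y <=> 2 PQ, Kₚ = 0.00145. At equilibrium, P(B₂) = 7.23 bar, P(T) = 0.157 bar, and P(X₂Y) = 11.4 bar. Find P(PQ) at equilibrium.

At equilibrium, Kₚ = P(PQ)² / (P(T)³·P(B₂)²·P(X₂Y)²) = 0.00145.
(P(PQ))² / ((0.157)³·(7.23)²·(11.4)²) = 0.00145
P(PQ)² = 0.0381 ⇒ P(PQ) = 0.195 bar

P(PQ) = 0.195 bar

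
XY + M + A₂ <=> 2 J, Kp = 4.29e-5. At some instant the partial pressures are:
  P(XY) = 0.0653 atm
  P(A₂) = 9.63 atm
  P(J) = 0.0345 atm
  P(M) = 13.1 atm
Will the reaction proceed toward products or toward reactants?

Qp = P(J)² / (P(XY)·P(M)·P(A₂)) = (0.0345)² / ((0.0653)·(13.1)·(9.63)) = 1.44e-4
Qp = 1.44e-4 > Kp = 4.29e-5, so the reverse reaction proceeds.

toward reactants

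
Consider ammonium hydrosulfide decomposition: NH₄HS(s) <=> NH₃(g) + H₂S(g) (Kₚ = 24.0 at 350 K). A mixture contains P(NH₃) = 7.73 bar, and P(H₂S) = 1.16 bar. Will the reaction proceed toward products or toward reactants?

(NH₄HS is a pure solid — omitted from Qₚ.)
Qₚ = P(NH₃)·P(H₂S) = (7.73)·(1.16) = 8.97
Qₚ = 8.97 < Kₚ = 24.0, so the forward reaction proceeds.

in the forward direction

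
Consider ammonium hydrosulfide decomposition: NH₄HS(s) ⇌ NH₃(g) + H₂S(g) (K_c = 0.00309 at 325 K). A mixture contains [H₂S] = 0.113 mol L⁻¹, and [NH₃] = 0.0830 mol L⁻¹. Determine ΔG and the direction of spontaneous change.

ΔG = 3.00 kJ/mol; the forward reaction is non-spontaneous

(NH₄HS is a pure solid — omitted from Q_c.)
Q_c = [NH₃]·[H₂S] = (0.0830)·(0.113) = 0.00938
ΔG = RT ln(Q_c/K_c) = (8.314 J mol⁻¹ K⁻¹)(325 K) × ln(0.00938/0.00309)
   = (2.702 kJ/mol)(1.110) = 3.00 kJ/mol
ΔG > 0, so the forward reaction is non-spontaneous (proceeds in reverse).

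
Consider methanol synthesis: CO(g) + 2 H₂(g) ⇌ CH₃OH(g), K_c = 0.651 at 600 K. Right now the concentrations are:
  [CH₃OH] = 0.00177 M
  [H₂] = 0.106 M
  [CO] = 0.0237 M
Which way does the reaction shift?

reverse (toward reactants)

Q_c = [CH₃OH] / ([CO]·[H₂]²) = (0.00177) / ((0.0237)·(0.106)²) = 6.65
Q_c = 6.65 > K_c = 0.651, so the reverse reaction proceeds.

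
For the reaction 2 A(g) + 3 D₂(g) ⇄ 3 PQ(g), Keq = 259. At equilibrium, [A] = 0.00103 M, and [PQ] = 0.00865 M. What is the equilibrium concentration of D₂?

At equilibrium, Keq = [PQ]³ / ([A]²·[D₂]³) = 259.
(0.00865)³ / ((0.00103)²·([D₂])³) = 259
[D₂]³ = 0.00236 ⇒ [D₂] = 0.133 M

[D₂] = 0.133 M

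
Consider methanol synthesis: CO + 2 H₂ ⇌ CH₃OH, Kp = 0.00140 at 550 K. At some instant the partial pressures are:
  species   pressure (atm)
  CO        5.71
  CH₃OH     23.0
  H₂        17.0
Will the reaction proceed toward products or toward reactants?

Qp = P(CH₃OH) / (P(CO)·P(H₂)²) = (23.0) / ((5.71)·(17.0)²) = 0.0139
Qp = 0.0139 > Kp = 0.00140, so the reverse reaction proceeds.

to the left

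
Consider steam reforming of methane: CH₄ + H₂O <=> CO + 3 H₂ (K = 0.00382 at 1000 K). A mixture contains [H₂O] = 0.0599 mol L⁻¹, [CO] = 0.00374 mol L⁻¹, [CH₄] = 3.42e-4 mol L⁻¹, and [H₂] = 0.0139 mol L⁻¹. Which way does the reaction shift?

forward (toward products)

Q = [CO]·[H₂]³ / ([CH₄]·[H₂O]) = (0.00374)·(0.0139)³ / ((3.42e-4)·(0.0599)) = 4.90e-4
Q = 4.90e-4 < K = 0.00382, so the forward reaction proceeds.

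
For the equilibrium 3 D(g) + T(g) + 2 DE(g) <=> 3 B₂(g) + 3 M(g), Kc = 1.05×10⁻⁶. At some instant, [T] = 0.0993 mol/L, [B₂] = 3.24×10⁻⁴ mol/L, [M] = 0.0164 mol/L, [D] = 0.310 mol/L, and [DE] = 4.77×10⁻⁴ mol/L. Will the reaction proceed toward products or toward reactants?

forward (toward products)

Qc = [B₂]³·[M]³ / ([D]³·[T]·[DE]²) = (3.24×10⁻⁴)³·(0.0164)³ / ((0.310)³·(0.0993)·(4.77×10⁻⁴)²) = 2.23×10⁻⁷
Qc = 2.23×10⁻⁷ < Kc = 1.05×10⁻⁶, so the forward reaction proceeds.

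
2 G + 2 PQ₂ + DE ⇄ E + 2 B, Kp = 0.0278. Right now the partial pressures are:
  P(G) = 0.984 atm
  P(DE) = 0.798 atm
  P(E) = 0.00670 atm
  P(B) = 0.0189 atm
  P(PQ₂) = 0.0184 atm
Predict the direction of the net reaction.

to the right

Qp = P(E)·P(B)² / (P(G)²·P(PQ₂)²·P(DE)) = (0.00670)·(0.0189)² / ((0.984)²·(0.0184)²·(0.798)) = 0.00915
Qp = 0.00915 < Kp = 0.0278, so the forward reaction proceeds.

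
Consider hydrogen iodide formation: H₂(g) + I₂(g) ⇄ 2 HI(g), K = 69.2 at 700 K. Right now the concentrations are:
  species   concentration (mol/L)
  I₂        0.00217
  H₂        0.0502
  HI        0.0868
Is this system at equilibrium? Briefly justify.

Q = [HI]² / ([H₂]·[I₂]) = (0.0868)² / ((0.0502)·(0.00217)) = 69.2
Q = 69.2 = K; the system is at equilibrium.

yes, at equilibrium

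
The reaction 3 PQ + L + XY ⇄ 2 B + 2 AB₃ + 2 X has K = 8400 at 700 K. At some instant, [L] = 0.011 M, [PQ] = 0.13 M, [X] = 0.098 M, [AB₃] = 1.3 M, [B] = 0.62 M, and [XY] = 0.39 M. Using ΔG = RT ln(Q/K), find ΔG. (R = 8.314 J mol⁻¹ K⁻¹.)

ΔG = -14.8 kJ/mol

Q = [B]²·[AB₃]²·[X]² / ([PQ]³·[L]·[XY]) = (0.62)²·(1.3)²·(0.098)² / ((0.13)³·(0.011)·(0.39)) = 662
ΔG = RT ln(Q/K) = (8.314 J mol⁻¹ K⁻¹)(700 K) × ln(662/8400)
   = (5.820 kJ/mol)(-2.541) = -14.8 kJ/mol
ΔG < 0, so the forward reaction is spontaneous (proceeds forward).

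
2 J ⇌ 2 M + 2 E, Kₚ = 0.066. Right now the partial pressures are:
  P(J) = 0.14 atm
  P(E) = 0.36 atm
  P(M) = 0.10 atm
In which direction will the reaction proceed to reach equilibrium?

Qₚ = P(M)²·P(E)² / P(J)² = (0.10)²·(0.36)² / (0.14)² = 0.066
Qₚ = 0.066 = Kₚ, so the system is already at equilibrium.

neither direction; the system is at equilibrium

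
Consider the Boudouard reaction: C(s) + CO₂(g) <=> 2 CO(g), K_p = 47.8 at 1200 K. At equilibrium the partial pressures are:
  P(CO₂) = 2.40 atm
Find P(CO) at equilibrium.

P(CO) = 10.7 atm

(C is a pure solid — omitted from K_p.)
At equilibrium, K_p = P(CO)² / P(CO₂) = 47.8.
(P(CO))² / (2.40) = 47.8
P(CO)² = 115 ⇒ P(CO) = 10.7 atm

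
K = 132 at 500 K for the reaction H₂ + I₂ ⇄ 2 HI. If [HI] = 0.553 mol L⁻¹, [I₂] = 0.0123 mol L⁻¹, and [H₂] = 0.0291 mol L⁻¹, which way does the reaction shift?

Q = [HI]² / ([H₂]·[I₂]) = (0.553)² / ((0.0291)·(0.0123)) = 854
Q = 854 > K = 132, so the reverse reaction proceeds.

reverse (toward reactants)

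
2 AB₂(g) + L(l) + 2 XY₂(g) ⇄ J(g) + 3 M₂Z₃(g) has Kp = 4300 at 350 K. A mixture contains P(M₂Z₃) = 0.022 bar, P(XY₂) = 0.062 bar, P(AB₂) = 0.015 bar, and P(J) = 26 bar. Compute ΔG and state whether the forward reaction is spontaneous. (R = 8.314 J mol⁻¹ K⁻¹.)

ΔG = -7.56 kJ/mol; the forward reaction is spontaneous

(L is a pure liquid — omitted from Qp.)
Qp = P(J)·P(M₂Z₃)³ / (P(AB₂)²·P(XY₂)²) = (26)·(0.022)³ / ((0.015)²·(0.062)²) = 320
ΔG = RT ln(Qp/Kp) = (8.314 J mol⁻¹ K⁻¹)(350 K) × ln(320/4300)
   = (2.910 kJ/mol)(-2.598) = -7.56 kJ/mol
ΔG < 0, so the forward reaction is spontaneous (proceeds forward).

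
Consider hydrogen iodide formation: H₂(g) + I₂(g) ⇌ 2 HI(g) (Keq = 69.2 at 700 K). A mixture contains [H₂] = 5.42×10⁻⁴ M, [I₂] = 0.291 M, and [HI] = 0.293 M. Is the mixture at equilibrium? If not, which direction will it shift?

Q = [HI]² / ([H₂]·[I₂]) = (0.293)² / ((5.42×10⁻⁴)·(0.291)) = 544
Q = 544 > Keq = 69.2: net reverse reaction.

no; Q > K, reaction proceeds in reverse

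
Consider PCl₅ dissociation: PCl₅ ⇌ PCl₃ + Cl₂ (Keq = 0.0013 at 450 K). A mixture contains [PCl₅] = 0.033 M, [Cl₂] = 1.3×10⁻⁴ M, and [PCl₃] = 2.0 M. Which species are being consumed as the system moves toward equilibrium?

PCl₃, Cl₂ (products)

Q = [PCl₃]·[Cl₂] / [PCl₅] = (2.0)·(1.3×10⁻⁴) / (0.033) = 0.0079
Q = 0.0079 > Keq = 0.0013: net reverse reaction.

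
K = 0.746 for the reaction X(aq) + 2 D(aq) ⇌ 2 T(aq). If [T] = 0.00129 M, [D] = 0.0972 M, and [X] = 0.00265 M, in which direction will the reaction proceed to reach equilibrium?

Q = [T]² / ([X]·[D]²) = (0.00129)² / ((0.00265)·(0.0972)²) = 0.0665
Q = 0.0665 < K = 0.746, so the forward reaction proceeds.

to the right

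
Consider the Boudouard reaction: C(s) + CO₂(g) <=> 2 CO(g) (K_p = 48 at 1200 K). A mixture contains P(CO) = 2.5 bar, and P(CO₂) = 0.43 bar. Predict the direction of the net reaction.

(C is a pure solid — omitted from Q_p.)
Q_p = P(CO)² / P(CO₂) = (2.5)² / (0.43) = 15
Q_p = 15 < K_p = 48, so the forward reaction proceeds.

in the forward direction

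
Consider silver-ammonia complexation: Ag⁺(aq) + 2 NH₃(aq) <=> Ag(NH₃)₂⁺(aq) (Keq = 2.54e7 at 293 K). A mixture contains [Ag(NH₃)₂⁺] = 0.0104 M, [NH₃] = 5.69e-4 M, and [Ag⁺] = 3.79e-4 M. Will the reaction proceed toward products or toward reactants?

Q = [Ag(NH₃)₂⁺] / ([Ag⁺]·[NH₃]²) = (0.0104) / ((3.79e-4)·(5.69e-4)²) = 8.48e7
Q = 8.48e7 > Keq = 2.54e7, so the reverse reaction proceeds.

reverse (toward reactants)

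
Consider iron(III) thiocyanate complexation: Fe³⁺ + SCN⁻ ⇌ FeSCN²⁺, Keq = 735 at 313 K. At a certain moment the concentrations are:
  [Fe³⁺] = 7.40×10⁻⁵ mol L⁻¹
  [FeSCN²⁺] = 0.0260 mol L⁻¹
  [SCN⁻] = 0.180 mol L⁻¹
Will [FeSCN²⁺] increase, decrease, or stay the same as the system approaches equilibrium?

decrease

Q = [FeSCN²⁺] / ([Fe³⁺]·[SCN⁻]) = (0.0260) / ((7.40×10⁻⁵)·(0.180)) = 1950
Q = 1950 > Keq = 735: net reverse reaction.
FeSCN²⁺ is a product, so it decreases.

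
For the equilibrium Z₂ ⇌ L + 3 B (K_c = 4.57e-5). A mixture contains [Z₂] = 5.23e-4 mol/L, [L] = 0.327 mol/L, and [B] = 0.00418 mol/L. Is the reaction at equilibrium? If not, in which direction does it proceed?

at equilibrium

Q_c = [L]·[B]³ / [Z₂] = (0.327)·(0.00418)³ / (5.23e-4) = 4.57e-5
Q_c = 4.57e-5 = K_c, so the system is already at equilibrium.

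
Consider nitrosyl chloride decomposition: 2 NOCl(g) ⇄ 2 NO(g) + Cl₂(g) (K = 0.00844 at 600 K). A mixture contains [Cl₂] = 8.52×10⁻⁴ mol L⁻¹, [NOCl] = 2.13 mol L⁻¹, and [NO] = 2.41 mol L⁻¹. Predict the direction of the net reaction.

Q = [NO]²·[Cl₂] / [NOCl]² = (2.41)²·(8.52×10⁻⁴) / (2.13)² = 0.00109
Q = 0.00109 < K = 0.00844, so the forward reaction proceeds.

to the right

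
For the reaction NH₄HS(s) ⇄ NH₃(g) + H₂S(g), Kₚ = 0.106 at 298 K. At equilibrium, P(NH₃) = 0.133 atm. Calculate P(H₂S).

(NH₄HS is a pure solid — omitted from Kₚ.)
At equilibrium, Kₚ = P(NH₃)·P(H₂S) = 0.106.
(0.133)·(P(H₂S)) = 0.106
P(H₂S) = 0.797 atm

P(H₂S) = 0.797 atm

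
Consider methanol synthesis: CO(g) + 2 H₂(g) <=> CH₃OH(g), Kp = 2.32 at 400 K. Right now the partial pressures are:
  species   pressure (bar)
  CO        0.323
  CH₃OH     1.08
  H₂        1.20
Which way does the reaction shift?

Qp = P(CH₃OH) / (P(CO)·P(H₂)²) = (1.08) / ((0.323)·(1.20)²) = 2.32
Qp = 2.32 = Kp, so the system is already at equilibrium.

no net change (already at equilibrium)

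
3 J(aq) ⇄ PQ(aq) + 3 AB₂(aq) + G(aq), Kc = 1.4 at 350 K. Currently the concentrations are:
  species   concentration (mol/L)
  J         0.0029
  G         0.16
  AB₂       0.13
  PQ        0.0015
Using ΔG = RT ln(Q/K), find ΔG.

Qc = [PQ]·[AB₂]³·[G] / [J]³ = (0.0015)·(0.13)³·(0.16) / (0.0029)³ = 21.6
ΔG = RT ln(Qc/Kc) = (8.314 J mol⁻¹ K⁻¹)(350 K) × ln(21.6/1.4)
   = (2.910 kJ/mol)(2.736) = 7.96 kJ/mol
ΔG > 0, so the forward reaction is non-spontaneous (proceeds in reverse).

ΔG = 7.96 kJ/mol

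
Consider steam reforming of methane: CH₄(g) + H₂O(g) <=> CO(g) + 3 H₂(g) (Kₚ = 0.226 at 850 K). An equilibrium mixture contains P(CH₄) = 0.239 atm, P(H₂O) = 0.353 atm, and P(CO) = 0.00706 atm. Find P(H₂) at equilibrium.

P(H₂) = 1.39 atm

At equilibrium, Kₚ = P(CO)·P(H₂)³ / (P(CH₄)·P(H₂O)) = 0.226.
(0.00706)·(P(H₂))³ / ((0.239)·(0.353)) = 0.226
P(H₂)³ = 2.70 ⇒ P(H₂) = 1.39 atm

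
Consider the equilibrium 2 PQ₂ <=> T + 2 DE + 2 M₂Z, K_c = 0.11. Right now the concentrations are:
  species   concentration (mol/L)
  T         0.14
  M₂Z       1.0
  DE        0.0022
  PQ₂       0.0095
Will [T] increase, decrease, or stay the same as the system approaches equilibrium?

increase

Q_c = [T]·[DE]²·[M₂Z]² / [PQ₂]² = (0.14)·(0.0022)²·(1.0)² / (0.0095)² = 0.0075
Q_c = 0.0075 < K_c = 0.11: net forward reaction.
T is a product, so it increases.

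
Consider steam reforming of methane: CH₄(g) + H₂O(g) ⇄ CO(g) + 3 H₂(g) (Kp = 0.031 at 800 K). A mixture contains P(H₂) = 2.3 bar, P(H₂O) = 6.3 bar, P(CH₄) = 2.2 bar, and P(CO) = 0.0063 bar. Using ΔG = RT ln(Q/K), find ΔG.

Qp = P(CO)·P(H₂)³ / (P(CH₄)·P(H₂O)) = (0.0063)·(2.3)³ / ((2.2)·(6.3)) = 0.00553
ΔG = RT ln(Qp/Kp) = (8.314 J mol⁻¹ K⁻¹)(800 K) × ln(0.00553/0.031)
   = (6.651 kJ/mol)(-1.724) = -11.5 kJ/mol
ΔG < 0, so the forward reaction is spontaneous (proceeds forward).

ΔG = -11.5 kJ/mol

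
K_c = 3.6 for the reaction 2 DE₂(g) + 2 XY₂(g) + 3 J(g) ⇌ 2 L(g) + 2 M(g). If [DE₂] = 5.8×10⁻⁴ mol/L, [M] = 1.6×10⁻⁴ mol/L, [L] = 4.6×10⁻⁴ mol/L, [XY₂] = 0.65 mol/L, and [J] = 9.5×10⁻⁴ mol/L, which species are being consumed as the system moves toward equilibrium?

L, M (products)

Q_c = [L]²·[M]² / ([DE₂]²·[XY₂]²·[J]³) = (4.6×10⁻⁴)²·(1.6×10⁻⁴)² / ((5.8×10⁻⁴)²·(0.65)²·(9.5×10⁻⁴)³) = 44
Q_c = 44 > K_c = 3.6: net reverse reaction.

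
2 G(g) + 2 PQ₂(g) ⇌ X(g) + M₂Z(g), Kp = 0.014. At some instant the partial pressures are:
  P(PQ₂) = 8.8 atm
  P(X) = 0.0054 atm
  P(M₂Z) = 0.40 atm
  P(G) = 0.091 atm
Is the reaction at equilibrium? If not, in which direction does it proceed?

in the forward direction

Qp = P(X)·P(M₂Z) / (P(G)²·P(PQ₂)²) = (0.0054)·(0.40) / ((0.091)²·(8.8)²) = 0.0034
Qp = 0.0034 < Kp = 0.014, so the forward reaction proceeds.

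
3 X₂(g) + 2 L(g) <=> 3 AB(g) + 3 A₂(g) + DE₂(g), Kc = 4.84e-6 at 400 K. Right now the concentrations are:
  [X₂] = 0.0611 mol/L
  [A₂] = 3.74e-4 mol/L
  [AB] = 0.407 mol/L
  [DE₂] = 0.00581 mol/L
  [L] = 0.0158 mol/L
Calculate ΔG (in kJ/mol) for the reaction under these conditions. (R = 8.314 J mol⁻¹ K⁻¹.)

ΔG = -8.64 kJ/mol

Qc = [AB]³·[A₂]³·[DE₂] / ([X₂]³·[L]²) = (0.407)³·(3.74e-4)³·(0.00581) / ((0.0611)³·(0.0158)²) = 3.60e-7
ΔG = RT ln(Qc/Kc) = (8.314 J mol⁻¹ K⁻¹)(400 K) × ln(3.60e-7/4.84e-6)
   = (3.326 kJ/mol)(-2.599) = -8.64 kJ/mol
ΔG < 0, so the forward reaction is spontaneous (proceeds forward).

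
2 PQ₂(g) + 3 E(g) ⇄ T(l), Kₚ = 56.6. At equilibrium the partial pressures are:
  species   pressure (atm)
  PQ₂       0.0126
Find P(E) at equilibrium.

P(E) = 4.81 atm

(T is a pure liquid — omitted from Kₚ.)
At equilibrium, Kₚ = 1 / (P(PQ₂)²·P(E)³) = 56.6.
1 / ((0.0126)²·(P(E))³) = 56.6
P(E)³ = 111 ⇒ P(E) = 4.81 atm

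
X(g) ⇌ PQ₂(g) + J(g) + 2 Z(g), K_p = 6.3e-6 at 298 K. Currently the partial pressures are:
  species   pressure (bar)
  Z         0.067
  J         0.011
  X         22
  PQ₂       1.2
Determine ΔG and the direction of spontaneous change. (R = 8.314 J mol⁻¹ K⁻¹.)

Q_p = P(PQ₂)·P(J)·P(Z)² / P(X) = (1.2)·(0.011)·(0.067)² / (22) = 2.69e-6
ΔG = RT ln(Q_p/K_p) = (8.314 J mol⁻¹ K⁻¹)(298 K) × ln(2.69e-6/6.3e-6)
   = (2.478 kJ/mol)(-0.8510) = -2.11 kJ/mol
ΔG < 0, so the forward reaction is spontaneous (proceeds forward).

ΔG = -2.11 kJ/mol; the forward reaction is spontaneous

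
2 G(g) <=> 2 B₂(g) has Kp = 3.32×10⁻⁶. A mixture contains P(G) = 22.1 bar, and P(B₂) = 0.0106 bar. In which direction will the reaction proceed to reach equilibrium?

toward products

Qp = P(B₂)² / P(G)² = (0.0106)² / (22.1)² = 2.30×10⁻⁷
Qp = 2.30×10⁻⁷ < Kp = 3.32×10⁻⁶, so the forward reaction proceeds.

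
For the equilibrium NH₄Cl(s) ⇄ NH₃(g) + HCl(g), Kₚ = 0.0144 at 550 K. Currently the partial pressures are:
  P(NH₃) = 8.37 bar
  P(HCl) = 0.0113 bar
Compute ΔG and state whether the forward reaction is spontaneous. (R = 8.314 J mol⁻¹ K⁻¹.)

ΔG = 8.61 kJ/mol; the forward reaction is non-spontaneous

(NH₄Cl is a pure solid — omitted from Qₚ.)
Qₚ = P(NH₃)·P(HCl) = (8.37)·(0.0113) = 0.0946
ΔG = RT ln(Qₚ/Kₚ) = (8.314 J mol⁻¹ K⁻¹)(550 K) × ln(0.0946/0.0144)
   = (4.573 kJ/mol)(1.882) = 8.61 kJ/mol
ΔG > 0, so the forward reaction is non-spontaneous (proceeds in reverse).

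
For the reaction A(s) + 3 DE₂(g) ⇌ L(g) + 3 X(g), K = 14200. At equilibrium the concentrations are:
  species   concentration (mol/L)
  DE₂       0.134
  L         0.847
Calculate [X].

(A is a pure solid — omitted from K.)
At equilibrium, K = [L]·[X]³ / [DE₂]³ = 14200.
(0.847)·([X])³ / (0.134)³ = 14200
[X]³ = 40.3 ⇒ [X] = 3.43 mol/L

[X] = 3.43 mol/L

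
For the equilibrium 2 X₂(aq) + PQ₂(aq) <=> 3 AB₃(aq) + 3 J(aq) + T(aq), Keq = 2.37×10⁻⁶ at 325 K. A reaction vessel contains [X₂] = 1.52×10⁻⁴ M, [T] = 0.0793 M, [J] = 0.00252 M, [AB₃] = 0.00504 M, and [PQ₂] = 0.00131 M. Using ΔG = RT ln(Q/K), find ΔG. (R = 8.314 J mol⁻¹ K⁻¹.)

ΔG = 2.21 kJ/mol

Q = [AB₃]³·[J]³·[T] / ([X₂]²·[PQ₂]) = (0.00504)³·(0.00252)³·(0.0793) / ((1.52×10⁻⁴)²·(0.00131)) = 5.37×10⁻⁶
ΔG = RT ln(Q/Keq) = (8.314 J mol⁻¹ K⁻¹)(325 K) × ln(5.37×10⁻⁶/2.37×10⁻⁶)
   = (2.702 kJ/mol)(0.8179) = 2.21 kJ/mol
ΔG > 0, so the forward reaction is non-spontaneous (proceeds in reverse).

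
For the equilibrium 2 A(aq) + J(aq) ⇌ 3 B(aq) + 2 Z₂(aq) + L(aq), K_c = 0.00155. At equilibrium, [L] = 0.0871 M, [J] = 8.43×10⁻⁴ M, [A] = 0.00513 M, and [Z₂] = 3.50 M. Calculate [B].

[B] = 3.18×10⁻⁴ M

At equilibrium, K_c = [B]³·[Z₂]²·[L] / ([A]²·[J]) = 0.00155.
([B])³·(3.50)²·(0.0871) / ((0.00513)²·(8.43×10⁻⁴)) = 0.00155
[B]³ = 3.22×10⁻¹¹ ⇒ [B] = 3.18×10⁻⁴ M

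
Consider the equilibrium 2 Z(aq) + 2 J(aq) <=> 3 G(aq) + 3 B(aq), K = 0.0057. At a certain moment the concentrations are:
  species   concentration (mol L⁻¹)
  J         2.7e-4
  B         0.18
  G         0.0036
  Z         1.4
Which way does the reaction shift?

toward products

Q = [G]³·[B]³ / ([Z]²·[J]²) = (0.0036)³·(0.18)³ / ((1.4)²·(2.7e-4)²) = 0.0019
Q = 0.0019 < K = 0.0057, so the forward reaction proceeds.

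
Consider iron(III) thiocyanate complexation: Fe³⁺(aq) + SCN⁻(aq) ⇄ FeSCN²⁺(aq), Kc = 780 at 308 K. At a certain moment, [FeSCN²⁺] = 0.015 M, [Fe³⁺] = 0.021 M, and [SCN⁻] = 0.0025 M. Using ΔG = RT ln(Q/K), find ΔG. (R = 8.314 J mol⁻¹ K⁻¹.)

ΔG = -2.57 kJ/mol

Qc = [FeSCN²⁺] / ([Fe³⁺]·[SCN⁻]) = (0.015) / ((0.021)·(0.0025)) = 286
ΔG = RT ln(Qc/Kc) = (8.314 J mol⁻¹ K⁻¹)(308 K) × ln(286/780)
   = (2.561 kJ/mol)(-1.003) = -2.57 kJ/mol
ΔG < 0, so the forward reaction is spontaneous (proceeds forward).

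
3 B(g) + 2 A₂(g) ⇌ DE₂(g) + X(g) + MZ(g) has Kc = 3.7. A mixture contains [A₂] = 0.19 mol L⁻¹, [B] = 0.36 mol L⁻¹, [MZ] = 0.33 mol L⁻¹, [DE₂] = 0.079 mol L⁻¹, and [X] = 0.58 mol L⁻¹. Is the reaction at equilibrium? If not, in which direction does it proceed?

toward reactants

Qc = [DE₂]·[X]·[MZ] / ([B]³·[A₂]²) = (0.079)·(0.58)·(0.33) / ((0.36)³·(0.19)²) = 9.0
Qc = 9.0 > Kc = 3.7, so the reverse reaction proceeds.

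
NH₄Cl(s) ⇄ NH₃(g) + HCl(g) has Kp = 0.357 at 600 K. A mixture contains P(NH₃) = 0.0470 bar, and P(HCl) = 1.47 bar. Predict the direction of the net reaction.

in the forward direction

(NH₄Cl is a pure solid — omitted from Qp.)
Qp = P(NH₃)·P(HCl) = (0.0470)·(1.47) = 0.0691
Qp = 0.0691 < Kp = 0.357, so the forward reaction proceeds.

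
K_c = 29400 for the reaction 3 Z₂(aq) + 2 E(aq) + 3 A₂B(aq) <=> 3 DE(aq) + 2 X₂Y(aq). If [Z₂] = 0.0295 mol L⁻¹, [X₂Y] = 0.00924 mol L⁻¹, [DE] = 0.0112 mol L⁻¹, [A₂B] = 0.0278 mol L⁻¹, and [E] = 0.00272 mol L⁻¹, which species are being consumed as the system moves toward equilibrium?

Q_c = [DE]³·[X₂Y]² / ([Z₂]³·[E]²·[A₂B]³) = (0.0112)³·(0.00924)² / ((0.0295)³·(0.00272)²·(0.0278)³) = 29400
Q_c = 29400 = K_c; the system is at equilibrium.

none (at equilibrium)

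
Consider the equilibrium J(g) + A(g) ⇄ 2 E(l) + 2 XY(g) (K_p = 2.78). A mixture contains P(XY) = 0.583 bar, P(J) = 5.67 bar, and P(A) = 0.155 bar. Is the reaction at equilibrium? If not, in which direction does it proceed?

toward products

(E is a pure liquid — omitted from Q_p.)
Q_p = P(XY)² / (P(J)·P(A)) = (0.583)² / ((5.67)·(0.155)) = 0.387
Q_p = 0.387 < K_p = 2.78, so the forward reaction proceeds.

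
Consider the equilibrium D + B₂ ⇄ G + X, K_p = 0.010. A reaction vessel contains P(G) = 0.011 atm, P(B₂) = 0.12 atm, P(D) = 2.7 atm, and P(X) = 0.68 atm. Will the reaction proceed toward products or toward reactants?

reverse (toward reactants)

Q_p = P(G)·P(X) / (P(D)·P(B₂)) = (0.011)·(0.68) / ((2.7)·(0.12)) = 0.023
Q_p = 0.023 > K_p = 0.010, so the reverse reaction proceeds.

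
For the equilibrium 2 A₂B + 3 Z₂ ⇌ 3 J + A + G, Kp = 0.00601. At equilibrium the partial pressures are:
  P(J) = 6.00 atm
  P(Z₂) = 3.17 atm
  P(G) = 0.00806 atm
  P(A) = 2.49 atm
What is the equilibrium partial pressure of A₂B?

P(A₂B) = 4.76 atm

At equilibrium, Kp = P(J)³·P(A)·P(G) / (P(A₂B)²·P(Z₂)³) = 0.00601.
(6.00)³·(2.49)·(0.00806) / ((P(A₂B))²·(3.17)³) = 0.00601
P(A₂B)² = 22.6 ⇒ P(A₂B) = 4.76 atm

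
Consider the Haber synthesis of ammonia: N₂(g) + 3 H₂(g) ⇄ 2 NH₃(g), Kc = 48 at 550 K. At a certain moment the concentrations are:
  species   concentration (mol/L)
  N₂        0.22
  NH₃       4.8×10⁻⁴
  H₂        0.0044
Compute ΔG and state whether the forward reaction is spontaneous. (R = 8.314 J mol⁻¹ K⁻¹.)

ΔG = -6.23 kJ/mol; the forward reaction is spontaneous

Qc = [NH₃]² / ([N₂]·[H₂]³) = (4.8×10⁻⁴)² / ((0.22)·(0.0044)³) = 12.3
ΔG = RT ln(Qc/Kc) = (8.314 J mol⁻¹ K⁻¹)(550 K) × ln(12.3/48)
   = (4.573 kJ/mol)(-1.362) = -6.23 kJ/mol
ΔG < 0, so the forward reaction is spontaneous (proceeds forward).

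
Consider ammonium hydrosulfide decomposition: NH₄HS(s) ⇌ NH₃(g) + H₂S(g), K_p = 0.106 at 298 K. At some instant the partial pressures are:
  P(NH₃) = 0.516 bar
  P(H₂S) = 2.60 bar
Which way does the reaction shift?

(NH₄HS is a pure solid — omitted from Q_p.)
Q_p = P(NH₃)·P(H₂S) = (0.516)·(2.60) = 1.34
Q_p = 1.34 > K_p = 0.106, so the reverse reaction proceeds.

to the left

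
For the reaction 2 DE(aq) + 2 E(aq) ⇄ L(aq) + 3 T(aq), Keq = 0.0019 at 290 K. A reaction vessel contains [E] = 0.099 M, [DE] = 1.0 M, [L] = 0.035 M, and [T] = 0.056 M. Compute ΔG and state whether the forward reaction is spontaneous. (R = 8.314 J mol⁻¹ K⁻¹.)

Q = [L]·[T]³ / ([DE]²·[E]²) = (0.035)·(0.056)³ / ((1.0)²·(0.099)²) = 6.27e-4
ΔG = RT ln(Q/Keq) = (8.314 J mol⁻¹ K⁻¹)(290 K) × ln(6.27e-4/0.0019)
   = (2.411 kJ/mol)(-1.109) = -2.67 kJ/mol
ΔG < 0, so the forward reaction is spontaneous (proceeds forward).

ΔG = -2.67 kJ/mol; the forward reaction is spontaneous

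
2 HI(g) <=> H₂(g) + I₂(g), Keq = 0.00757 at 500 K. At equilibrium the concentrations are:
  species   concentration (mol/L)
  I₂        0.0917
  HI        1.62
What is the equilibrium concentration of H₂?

At equilibrium, Keq = [H₂]·[I₂] / [HI]² = 0.00757.
([H₂])·(0.0917) / (1.62)² = 0.00757
[H₂] = 0.217 mol/L

[H₂] = 0.217 mol/L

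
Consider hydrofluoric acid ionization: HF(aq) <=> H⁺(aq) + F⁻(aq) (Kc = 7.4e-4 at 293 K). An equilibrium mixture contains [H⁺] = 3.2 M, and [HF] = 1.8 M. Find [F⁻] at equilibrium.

At equilibrium, Kc = [H⁺]·[F⁻] / [HF] = 7.4e-4.
(3.2)·([F⁻]) / (1.8) = 7.4e-4
[F⁻] = 4.16e-4 = 4.2e-4 M

[F⁻] = 4.2e-4 M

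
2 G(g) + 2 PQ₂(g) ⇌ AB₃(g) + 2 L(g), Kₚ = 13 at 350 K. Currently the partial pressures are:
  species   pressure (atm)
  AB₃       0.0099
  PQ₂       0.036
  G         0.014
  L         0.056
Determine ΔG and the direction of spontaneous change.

Qₚ = P(AB₃)·P(L)² / (P(G)²·P(PQ₂)²) = (0.0099)·(0.056)² / ((0.014)²·(0.036)²) = 122
ΔG = RT ln(Qₚ/Kₚ) = (8.314 J mol⁻¹ K⁻¹)(350 K) × ln(122/13)
   = (2.910 kJ/mol)(2.239) = 6.52 kJ/mol
ΔG > 0, so the forward reaction is non-spontaneous (proceeds in reverse).

ΔG = 6.52 kJ/mol; the forward reaction is non-spontaneous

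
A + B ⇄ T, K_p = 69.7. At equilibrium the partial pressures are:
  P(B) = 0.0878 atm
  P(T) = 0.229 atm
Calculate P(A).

P(A) = 0.0374 atm

At equilibrium, K_p = P(T) / (P(A)·P(B)) = 69.7.
(0.229) / ((P(A))·(0.0878)) = 69.7
P(A) = 0.0374 atm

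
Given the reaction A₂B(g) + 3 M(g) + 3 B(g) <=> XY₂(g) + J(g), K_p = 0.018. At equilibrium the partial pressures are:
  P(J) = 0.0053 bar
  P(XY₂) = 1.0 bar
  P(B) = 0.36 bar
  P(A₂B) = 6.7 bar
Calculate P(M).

At equilibrium, K_p = P(XY₂)·P(J) / (P(A₂B)·P(M)³·P(B)³) = 0.018.
(1.0)·(0.0053) / ((6.7)·(P(M))³·(0.36)³) = 0.018
P(M)³ = 0.942 ⇒ P(M) = 0.98 bar

P(M) = 0.98 bar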